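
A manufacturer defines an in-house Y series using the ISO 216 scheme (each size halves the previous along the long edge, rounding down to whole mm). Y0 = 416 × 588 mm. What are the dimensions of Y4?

104 × 147 mm

Y1 = 294 × 416 mm (from Y0 by 1 halving).
Y2: ⌊416/2⌋ × 294 = 208 × 294 mm
Y3: ⌊294/2⌋ × 208 = 147 × 208 mm
Y4: ⌊208/2⌋ × 147 = 104 × 147 mm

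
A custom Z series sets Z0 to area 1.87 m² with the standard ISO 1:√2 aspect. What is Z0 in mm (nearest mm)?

Let the short side be w mm. Then w · w√2 = 1.87 m² = 1,870,000 mm².
w² = 1,870,000/√2, so w ≈ 1149.9 mm; long side = w√2 ≈ 1626.2 mm.

1150 × 1626 mm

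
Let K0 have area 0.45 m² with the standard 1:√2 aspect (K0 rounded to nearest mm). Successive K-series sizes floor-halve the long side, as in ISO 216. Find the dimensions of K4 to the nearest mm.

141 × 199 mm

Let K0's short side be w mm. w · w√2 = 0.45 m² = 450,000 mm², so w ≈ 564.1 mm and w√2 ≈ 797.7 mm → K0 = 564 × 798 mm.
K1: ⌊798/2⌋ × 564 = 399 × 564 mm
K2: ⌊564/2⌋ × 399 = 282 × 399 mm
K3: ⌊399/2⌋ × 282 = 199 × 282 mm
K4: ⌊282/2⌋ × 199 = 141 × 199 mm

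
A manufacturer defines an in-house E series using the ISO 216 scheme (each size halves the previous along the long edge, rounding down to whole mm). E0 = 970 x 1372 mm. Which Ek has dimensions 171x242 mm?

E0: 970 × 1372 mm
E1: 686 × 970 mm
E2: 485 × 686 mm
E3: 343 × 485 mm
E4: 242 × 343 mm
E5: 171 × 242 mm
E6: 121 × 171 mm
→ matches E5.

E5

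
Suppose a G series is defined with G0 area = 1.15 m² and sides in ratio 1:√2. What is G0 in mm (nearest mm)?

902 × 1275 mm

Let the short side be w mm. Then w · w√2 = 1.15 m² = 1,150,000 mm².
w² = 1,150,000/√2, so w ≈ 901.8 mm; long side = w√2 ≈ 1275.3 mm.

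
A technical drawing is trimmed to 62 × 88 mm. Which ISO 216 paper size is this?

B8 (62 × 88 mm)

Aspect ratio 88/62 ≈ 1.419 — close to the ISO √2 ≈ 1.414.
In the B-series (B0 = 1000 × 1414 mm): B8 = 62 × 88 mm.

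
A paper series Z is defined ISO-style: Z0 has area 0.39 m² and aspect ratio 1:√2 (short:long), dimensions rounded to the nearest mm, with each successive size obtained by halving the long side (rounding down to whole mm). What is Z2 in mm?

262 × 371 mm

Let Z0's short side be w mm. w · w√2 = 0.39 m² = 390,000 mm², so w ≈ 525.1 mm and w√2 ≈ 742.7 mm → Z0 = 525 × 743 mm.
Z1: ⌊743/2⌋ × 525 = 371 × 525 mm
Z2: ⌊525/2⌋ × 371 = 262 × 371 mm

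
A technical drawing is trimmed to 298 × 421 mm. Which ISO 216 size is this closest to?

Aspect ratio 421/298 ≈ 1.413 — close to the ISO √2 ≈ 1.414.
In the A-series (A0 area = 1 m²): A3 = 297 × 420 mm.
Off by 2 mm total — nearest standard size.

A3 (297 × 420 mm)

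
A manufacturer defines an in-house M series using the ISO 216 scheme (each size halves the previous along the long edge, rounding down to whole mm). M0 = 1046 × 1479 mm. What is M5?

M1: ⌊1479/2⌋ × 1046 = 739 × 1046 mm
M2: ⌊1046/2⌋ × 739 = 523 × 739 mm
M3: ⌊739/2⌋ × 523 = 369 × 523 mm
M4: ⌊523/2⌋ × 369 = 261 × 369 mm
M5: ⌊369/2⌋ × 261 = 184 × 261 mm

184 × 261 mm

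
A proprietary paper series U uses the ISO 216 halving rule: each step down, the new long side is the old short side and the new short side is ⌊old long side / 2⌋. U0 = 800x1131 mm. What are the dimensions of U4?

U1: ⌊1131/2⌋ × 800 = 565 × 800 mm
U2: ⌊800/2⌋ × 565 = 400 × 565 mm
U3: ⌊565/2⌋ × 400 = 282 × 400 mm
U4: ⌊400/2⌋ × 282 = 200 × 282 mm

200 × 282 mm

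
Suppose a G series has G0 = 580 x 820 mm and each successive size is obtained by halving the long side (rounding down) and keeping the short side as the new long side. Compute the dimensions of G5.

102 × 145 mm

G1: ⌊820/2⌋ × 580 = 410 × 580 mm
G2: ⌊580/2⌋ × 410 = 290 × 410 mm
G3: ⌊410/2⌋ × 290 = 205 × 290 mm
G4: ⌊290/2⌋ × 205 = 145 × 205 mm
G5: ⌊205/2⌋ × 145 = 102 × 145 mm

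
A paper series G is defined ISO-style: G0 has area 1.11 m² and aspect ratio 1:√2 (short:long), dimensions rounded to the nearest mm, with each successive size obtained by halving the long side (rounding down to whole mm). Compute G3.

313 × 443 mm

Let G0's short side be w mm. w · w√2 = 1.11 m² = 1,110,000 mm², so w ≈ 885.9 mm and w√2 ≈ 1252.9 mm → G0 = 886 × 1253 mm.
G1: ⌊1253/2⌋ × 886 = 626 × 886 mm
G2: ⌊886/2⌋ × 626 = 443 × 626 mm
G3: ⌊626/2⌋ × 443 = 313 × 443 mm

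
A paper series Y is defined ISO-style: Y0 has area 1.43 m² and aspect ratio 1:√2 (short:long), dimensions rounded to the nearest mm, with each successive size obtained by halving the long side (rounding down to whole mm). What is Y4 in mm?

251 × 355 mm

Let Y0's short side be w mm. w · w√2 = 1.43 m² = 1,430,000 mm², so w ≈ 1005.6 mm and w√2 ≈ 1422.1 mm → Y0 = 1006 × 1422 mm.
Y1: ⌊1422/2⌋ × 1006 = 711 × 1006 mm
Y2: ⌊1006/2⌋ × 711 = 503 × 711 mm
Y3: ⌊711/2⌋ × 503 = 355 × 503 mm
Y4: ⌊503/2⌋ × 355 = 251 × 355 mm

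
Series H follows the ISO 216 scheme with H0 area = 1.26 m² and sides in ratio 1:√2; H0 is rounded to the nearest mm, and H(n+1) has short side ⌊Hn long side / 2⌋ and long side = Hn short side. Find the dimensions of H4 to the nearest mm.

Let H0's short side be w mm. w · w√2 = 1.26 m² = 1,260,000 mm², so w ≈ 943.9 mm and w√2 ≈ 1334.9 mm → H0 = 944 × 1335 mm.
H1: ⌊1335/2⌋ × 944 = 667 × 944 mm
H2: ⌊944/2⌋ × 667 = 472 × 667 mm
H3: ⌊667/2⌋ × 472 = 333 × 472 mm
H4: ⌊472/2⌋ × 333 = 236 × 333 mm

236 × 333 mm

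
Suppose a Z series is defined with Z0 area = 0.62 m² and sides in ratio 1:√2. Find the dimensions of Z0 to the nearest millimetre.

Let the short side be w mm. Then w · w√2 = 0.62 m² = 620,000 mm².
w² = 620,000/√2, so w ≈ 662.1 mm; long side = w√2 ≈ 936.4 mm.

662 × 936 mm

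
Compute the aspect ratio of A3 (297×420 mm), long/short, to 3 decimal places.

420 / 297 = 1.414
Matches √2 ≈ 1.414 — the ISO 216 defining ratio.

1.414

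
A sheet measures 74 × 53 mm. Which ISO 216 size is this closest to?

A8 (52 × 74 mm)

Aspect ratio 74/53 ≈ 1.396 (ISO target is √2 ≈ 1.414).
In the A-series (A0 area = 1 m²): A8 = 52 × 74 mm.
Off by 1 mm total — nearest standard size.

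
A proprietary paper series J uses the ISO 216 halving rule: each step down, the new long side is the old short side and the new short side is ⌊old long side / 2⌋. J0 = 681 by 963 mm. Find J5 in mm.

J1: ⌊963/2⌋ × 681 = 481 × 681 mm
J2: ⌊681/2⌋ × 481 = 340 × 481 mm
J3: ⌊481/2⌋ × 340 = 240 × 340 mm
J4: ⌊340/2⌋ × 240 = 170 × 240 mm
J5: ⌊240/2⌋ × 170 = 120 × 170 mm

120 × 170 mm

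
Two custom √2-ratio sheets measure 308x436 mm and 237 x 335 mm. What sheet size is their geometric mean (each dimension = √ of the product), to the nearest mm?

270 × 382 mm

Short side: √(308 · 237) = √72996 ≈ 270.2 → 270 mm
Long side: √(436 · 335) = √146060 ≈ 382.2 → 382 mm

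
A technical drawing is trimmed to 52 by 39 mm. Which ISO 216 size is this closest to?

Aspect ratio 52/39 ≈ 1.333 (ISO target is √2 ≈ 1.414).
In the A-series (A0 area = 1 m²): A9 = 37 × 52 mm.
Off by 2 mm total — nearest standard size.

A9 (37 × 52 mm)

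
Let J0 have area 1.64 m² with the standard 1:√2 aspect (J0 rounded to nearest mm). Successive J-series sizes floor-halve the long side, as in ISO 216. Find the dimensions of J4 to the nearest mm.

269 × 380 mm

Let J0's short side be w mm. w · w√2 = 1.64 m² = 1,640,000 mm², so w ≈ 1076.9 mm and w√2 ≈ 1522.9 mm → J0 = 1077 × 1523 mm.
J1: ⌊1523/2⌋ × 1077 = 761 × 1077 mm
J2: ⌊1077/2⌋ × 761 = 538 × 761 mm
J3: ⌊761/2⌋ × 538 = 380 × 538 mm
J4: ⌊538/2⌋ × 380 = 269 × 380 mm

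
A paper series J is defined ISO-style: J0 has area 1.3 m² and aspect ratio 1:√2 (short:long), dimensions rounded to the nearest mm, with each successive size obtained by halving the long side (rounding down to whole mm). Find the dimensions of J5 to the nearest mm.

169 × 239 mm

Let J0's short side be w mm. w · w√2 = 1.3 m² = 1,300,000 mm², so w ≈ 958.8 mm and w√2 ≈ 1355.9 mm → J0 = 959 × 1356 mm.
J1: ⌊1356/2⌋ × 959 = 678 × 959 mm
J2: ⌊959/2⌋ × 678 = 479 × 678 mm
J3: ⌊678/2⌋ × 479 = 339 × 479 mm
J4: ⌊479/2⌋ × 339 = 239 × 339 mm
J5: ⌊339/2⌋ × 239 = 169 × 239 mm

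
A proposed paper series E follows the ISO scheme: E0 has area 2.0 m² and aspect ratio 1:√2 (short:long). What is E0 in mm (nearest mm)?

Let the short side be w mm. Then w · w√2 = 2.0 m² = 2,000,000 mm².
w² = 2,000,000/√2, so w ≈ 1189.2 mm; long side = w√2 ≈ 1681.8 mm.

1189 × 1682 mm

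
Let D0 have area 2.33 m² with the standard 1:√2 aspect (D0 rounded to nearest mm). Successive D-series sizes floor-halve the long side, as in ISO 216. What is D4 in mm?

Let D0's short side be w mm. w · w√2 = 2.33 m² = 2,330,000 mm², so w ≈ 1283.6 mm and w√2 ≈ 1815.2 mm → D0 = 1284 × 1815 mm.
D1: ⌊1815/2⌋ × 1284 = 907 × 1284 mm
D2: ⌊1284/2⌋ × 907 = 642 × 907 mm
D3: ⌊907/2⌋ × 642 = 453 × 642 mm
D4: ⌊642/2⌋ × 453 = 321 × 453 mm

321 × 453 mm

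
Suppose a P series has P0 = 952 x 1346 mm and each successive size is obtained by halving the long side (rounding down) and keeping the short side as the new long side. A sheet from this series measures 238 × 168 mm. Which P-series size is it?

P5

P0: 952 × 1346 mm
P1: 673 × 952 mm
P2: 476 × 673 mm
P3: 336 × 476 mm
P4: 238 × 336 mm
P5: 168 × 238 mm
P6: 119 × 168 mm
→ matches P5.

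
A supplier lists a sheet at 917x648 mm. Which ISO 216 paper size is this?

Aspect ratio 917/648 ≈ 1.415 — close to the ISO √2 ≈ 1.414.
In the C-series (envelope sizes, between A and B): C1 = 648 × 917 mm.

C1 (648 × 917 mm)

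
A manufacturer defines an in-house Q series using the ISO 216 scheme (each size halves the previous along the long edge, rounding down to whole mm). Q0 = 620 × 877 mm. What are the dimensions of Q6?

77 × 109 mm

Q1: ⌊877/2⌋ × 620 = 438 × 620 mm
Q2: ⌊620/2⌋ × 438 = 310 × 438 mm
Q3: ⌊438/2⌋ × 310 = 219 × 310 mm
Q4: ⌊310/2⌋ × 219 = 155 × 219 mm
Q5: ⌊219/2⌋ × 155 = 109 × 155 mm
Q6: ⌊155/2⌋ × 109 = 77 × 109 mm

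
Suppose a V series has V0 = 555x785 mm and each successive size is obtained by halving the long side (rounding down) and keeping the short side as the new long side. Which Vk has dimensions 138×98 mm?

V0: 555 × 785 mm
V1: 392 × 555 mm
V2: 277 × 392 mm
V3: 196 × 277 mm
V4: 138 × 196 mm
V5: 98 × 138 mm
V6: 69 × 98 mm
→ matches V5.

V5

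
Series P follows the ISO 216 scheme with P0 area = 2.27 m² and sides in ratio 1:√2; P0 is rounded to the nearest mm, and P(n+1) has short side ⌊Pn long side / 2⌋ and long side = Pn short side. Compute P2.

633 × 896 mm

Let P0's short side be w mm. w · w√2 = 2.27 m² = 2,270,000 mm², so w ≈ 1266.9 mm and w√2 ≈ 1791.7 mm → P0 = 1267 × 1792 mm.
P1: ⌊1792/2⌋ × 1267 = 896 × 1267 mm
P2: ⌊1267/2⌋ × 896 = 633 × 896 mm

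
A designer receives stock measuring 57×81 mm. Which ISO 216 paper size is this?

Aspect ratio 81/57 ≈ 1.421 — close to the ISO √2 ≈ 1.414.
In the C-series (envelope sizes, between A and B): C8 = 57 × 81 mm.

C8 (57 × 81 mm)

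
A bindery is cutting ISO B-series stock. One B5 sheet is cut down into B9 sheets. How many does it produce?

Each ISO step halves the sheet: 1 × B5 → 2 × B6 → 4 × B7 → 8 × B8 → …
From B5 to B9 is 4 halving steps: 2^4 = 16.

16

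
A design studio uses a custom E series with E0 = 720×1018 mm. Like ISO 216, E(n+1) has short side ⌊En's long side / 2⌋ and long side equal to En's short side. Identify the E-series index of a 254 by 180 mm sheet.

E0: 720 × 1018 mm
E1: 509 × 720 mm
E2: 360 × 509 mm
E3: 254 × 360 mm
E4: 180 × 254 mm
E5: 127 × 180 mm
→ matches E4.

E4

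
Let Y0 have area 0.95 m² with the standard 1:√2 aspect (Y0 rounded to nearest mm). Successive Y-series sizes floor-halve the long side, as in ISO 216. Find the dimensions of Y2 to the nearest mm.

Let Y0's short side be w mm. w · w√2 = 0.95 m² = 950,000 mm², so w ≈ 819.6 mm and w√2 ≈ 1159.1 mm → Y0 = 820 × 1159 mm.
Y1: ⌊1159/2⌋ × 820 = 579 × 820 mm
Y2: ⌊820/2⌋ × 579 = 410 × 579 mm

410 × 579 mm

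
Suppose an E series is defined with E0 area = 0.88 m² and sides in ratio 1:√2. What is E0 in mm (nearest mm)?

789 × 1116 mm

Let the short side be w mm. Then w · w√2 = 0.88 m² = 880,000 mm².
w² = 880,000/√2, so w ≈ 788.8 mm; long side = w√2 ≈ 1115.6 mm.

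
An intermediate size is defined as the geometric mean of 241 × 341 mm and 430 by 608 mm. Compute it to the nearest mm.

Short side: √(241 · 430) = √103630 ≈ 321.9 → 322 mm
Long side: √(341 · 608) = √207328 ≈ 455.3 → 455 mm

322 × 455 mm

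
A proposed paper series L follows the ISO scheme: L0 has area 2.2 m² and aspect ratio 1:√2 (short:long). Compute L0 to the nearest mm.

1247 × 1764 mm

Let the short side be w mm. Then w · w√2 = 2.2 m² = 2,200,000 mm².
w² = 2,200,000/√2, so w ≈ 1247.3 mm; long side = w√2 ≈ 1763.9 mm.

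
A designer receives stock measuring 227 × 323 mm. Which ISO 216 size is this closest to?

C4 (229 × 324 mm)

Aspect ratio 323/227 ≈ 1.423 — close to the ISO √2 ≈ 1.414.
In the C-series (envelope sizes, between A and B): C4 = 229 × 324 mm.
Off by 3 mm total — nearest standard size.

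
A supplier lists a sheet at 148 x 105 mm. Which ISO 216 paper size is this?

A6 (105 × 148 mm)

Aspect ratio 148/105 ≈ 1.410 — close to the ISO √2 ≈ 1.414.
In the A-series (A0 area = 1 m²): A6 = 105 × 148 mm.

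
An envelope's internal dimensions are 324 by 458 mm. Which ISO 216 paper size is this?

Aspect ratio 458/324 ≈ 1.414 — close to the ISO √2 ≈ 1.414.
In the C-series (envelope sizes, between A and B): C3 = 324 × 458 mm.

C3 (324 × 458 mm)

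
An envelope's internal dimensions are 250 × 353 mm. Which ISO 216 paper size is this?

Aspect ratio 353/250 ≈ 1.412 — close to the ISO √2 ≈ 1.414.
In the B-series (B0 = 1000 × 1414 mm): B4 = 250 × 353 mm.

B4 (250 × 353 mm)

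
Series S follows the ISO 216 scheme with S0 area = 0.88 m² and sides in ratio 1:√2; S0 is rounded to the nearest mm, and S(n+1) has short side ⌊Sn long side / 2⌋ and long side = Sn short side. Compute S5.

139 × 197 mm

Let S0's short side be w mm. w · w√2 = 0.88 m² = 880,000 mm², so w ≈ 788.8 mm and w√2 ≈ 1115.6 mm → S0 = 789 × 1116 mm.
S1: ⌊1116/2⌋ × 789 = 558 × 789 mm
S2: ⌊789/2⌋ × 558 = 394 × 558 mm
S3: ⌊558/2⌋ × 394 = 279 × 394 mm
S4: ⌊394/2⌋ × 279 = 197 × 279 mm
S5: ⌊279/2⌋ × 197 = 139 × 197 mm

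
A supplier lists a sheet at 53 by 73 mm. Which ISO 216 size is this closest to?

Aspect ratio 73/53 ≈ 1.377 (ISO target is √2 ≈ 1.414).
In the A-series (A0 area = 1 m²): A8 = 52 × 74 mm.
Off by 2 mm total — nearest standard size.

A8 (52 × 74 mm)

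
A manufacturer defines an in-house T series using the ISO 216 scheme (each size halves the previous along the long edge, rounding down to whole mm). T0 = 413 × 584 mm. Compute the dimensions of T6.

T1: ⌊584/2⌋ × 413 = 292 × 413 mm
T2: ⌊413/2⌋ × 292 = 206 × 292 mm
T3: ⌊292/2⌋ × 206 = 146 × 206 mm
T4: ⌊206/2⌋ × 146 = 103 × 146 mm
T5: ⌊146/2⌋ × 103 = 73 × 103 mm
T6: ⌊103/2⌋ × 73 = 51 × 73 mm

51 × 73 mm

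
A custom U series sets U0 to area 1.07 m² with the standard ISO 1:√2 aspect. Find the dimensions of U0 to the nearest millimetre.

870 × 1230 mm

Let the short side be w mm. Then w · w√2 = 1.07 m² = 1,070,000 mm².
w² = 1,070,000/√2, so w ≈ 869.8 mm; long side = w√2 ≈ 1230.1 mm.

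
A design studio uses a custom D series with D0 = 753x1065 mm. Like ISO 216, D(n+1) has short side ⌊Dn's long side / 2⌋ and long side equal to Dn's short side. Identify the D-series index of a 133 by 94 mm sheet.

D0: 753 × 1065 mm
D1: 532 × 753 mm
D2: 376 × 532 mm
D3: 266 × 376 mm
D4: 188 × 266 mm
D5: 133 × 188 mm
D6: 94 × 133 mm
D7: 66 × 94 mm
→ matches D6.

D6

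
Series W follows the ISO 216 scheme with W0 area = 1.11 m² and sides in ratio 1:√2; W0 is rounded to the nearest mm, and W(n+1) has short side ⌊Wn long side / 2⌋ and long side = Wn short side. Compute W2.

Let W0's short side be w mm. w · w√2 = 1.11 m² = 1,110,000 mm², so w ≈ 885.9 mm and w√2 ≈ 1252.9 mm → W0 = 886 × 1253 mm.
W1: ⌊1253/2⌋ × 886 = 626 × 886 mm
W2: ⌊886/2⌋ × 626 = 443 × 626 mm

443 × 626 mm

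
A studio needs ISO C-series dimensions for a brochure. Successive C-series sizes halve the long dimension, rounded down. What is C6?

114 × 162 mm

C0 = 917 × 1297 mm (C0 is the geometric mean of A0 and B0, aspect 1:√2).
C1: ⌊1297/2⌋ × 917 = 648 × 917 mm
C2: ⌊917/2⌋ × 648 = 458 × 648 mm
C3: ⌊648/2⌋ × 458 = 324 × 458 mm
C4: ⌊458/2⌋ × 324 = 229 × 324 mm
C5: ⌊324/2⌋ × 229 = 162 × 229 mm
C6: ⌊229/2⌋ × 162 = 114 × 162 mm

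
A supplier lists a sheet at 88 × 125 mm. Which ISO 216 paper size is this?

Aspect ratio 125/88 ≈ 1.420 — close to the ISO √2 ≈ 1.414.
In the B-series (B0 = 1000 × 1414 mm): B7 = 88 × 125 mm.

B7 (88 × 125 mm)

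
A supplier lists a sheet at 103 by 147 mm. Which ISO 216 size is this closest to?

Aspect ratio 147/103 ≈ 1.427 — close to the ISO √2 ≈ 1.414.
In the A-series (A0 area = 1 m²): A6 = 105 × 148 mm.
Off by 3 mm total — nearest standard size.

A6 (105 × 148 mm)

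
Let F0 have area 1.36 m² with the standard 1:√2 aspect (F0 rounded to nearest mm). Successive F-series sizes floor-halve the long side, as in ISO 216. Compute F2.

Let F0's short side be w mm. w · w√2 = 1.36 m² = 1,360,000 mm², so w ≈ 980.6 mm and w√2 ≈ 1386.8 mm → F0 = 981 × 1387 mm.
F1: ⌊1387/2⌋ × 981 = 693 × 981 mm
F2: ⌊981/2⌋ × 693 = 490 × 693 mm

490 × 693 mm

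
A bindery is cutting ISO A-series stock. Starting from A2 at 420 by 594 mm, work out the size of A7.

A3: ⌊594/2⌋ × 420 = 297 × 420 mm
A4: ⌊420/2⌋ × 297 = 210 × 297 mm
A5: ⌊297/2⌋ × 210 = 148 × 210 mm
A6: ⌊210/2⌋ × 148 = 105 × 148 mm
A7: ⌊148/2⌋ × 105 = 74 × 105 mm

74 × 105 mm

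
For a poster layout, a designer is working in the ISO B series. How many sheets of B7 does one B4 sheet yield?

8

Each ISO step halves the sheet: 1 × B4 → 2 × B5 → 4 × B6 → 8 × B7
From B4 to B7 is 3 halving steps: 2^3 = 8.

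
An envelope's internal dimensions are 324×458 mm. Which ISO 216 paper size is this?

C3 (324 × 458 mm)

Aspect ratio 458/324 ≈ 1.414 — close to the ISO √2 ≈ 1.414.
In the C-series (envelope sizes, between A and B): C3 = 324 × 458 mm.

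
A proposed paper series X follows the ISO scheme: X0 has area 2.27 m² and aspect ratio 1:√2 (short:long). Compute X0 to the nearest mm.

1267 × 1792 mm

Let the short side be w mm. Then w · w√2 = 2.27 m² = 2,270,000 mm².
w² = 2,270,000/√2, so w ≈ 1266.9 mm; long side = w√2 ≈ 1791.7 mm.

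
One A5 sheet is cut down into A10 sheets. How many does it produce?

A5 = 148 × 210 mm; A10 = 26 × 37 mm.
Each halving step doubles the count; 5 steps from A5 to A10.
2^5 = 32.

32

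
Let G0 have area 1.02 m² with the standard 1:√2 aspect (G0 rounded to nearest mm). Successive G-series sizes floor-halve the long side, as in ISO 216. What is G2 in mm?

424 × 600 mm

Let G0's short side be w mm. w · w√2 = 1.02 m² = 1,020,000 mm², so w ≈ 849.3 mm and w√2 ≈ 1201.0 mm → G0 = 849 × 1201 mm.
G1: ⌊1201/2⌋ × 849 = 600 × 849 mm
G2: ⌊849/2⌋ × 600 = 424 × 600 mm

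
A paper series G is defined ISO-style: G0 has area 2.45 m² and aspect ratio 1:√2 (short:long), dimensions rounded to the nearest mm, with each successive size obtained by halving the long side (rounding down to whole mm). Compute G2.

658 × 930 mm

Let G0's short side be w mm. w · w√2 = 2.45 m² = 2,450,000 mm², so w ≈ 1316.2 mm and w√2 ≈ 1861.4 mm → G0 = 1316 × 1861 mm.
G1: ⌊1861/2⌋ × 1316 = 930 × 1316 mm
G2: ⌊1316/2⌋ × 930 = 658 × 930 mm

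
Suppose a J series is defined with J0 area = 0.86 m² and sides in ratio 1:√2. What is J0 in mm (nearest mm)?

Let the short side be w mm. Then w · w√2 = 0.86 m² = 860,000 mm².
w² = 860,000/√2, so w ≈ 779.8 mm; long side = w√2 ≈ 1102.8 mm.

780 × 1103 mm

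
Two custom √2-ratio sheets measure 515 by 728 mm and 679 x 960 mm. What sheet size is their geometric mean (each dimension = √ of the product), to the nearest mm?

Short side: √(515 · 679) = √349685 ≈ 591.3 → 591 mm
Long side: √(728 · 960) = √698880 ≈ 836.0 → 836 mm

591 × 836 mm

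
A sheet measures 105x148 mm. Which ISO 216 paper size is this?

Aspect ratio 148/105 ≈ 1.410 — close to the ISO √2 ≈ 1.414.
In the A-series (A0 area = 1 m²): A6 = 105 × 148 mm.

A6 (105 × 148 mm)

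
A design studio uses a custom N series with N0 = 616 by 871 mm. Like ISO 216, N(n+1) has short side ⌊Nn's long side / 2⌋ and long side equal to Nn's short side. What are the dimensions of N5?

108 × 154 mm

N1: ⌊871/2⌋ × 616 = 435 × 616 mm
N2: ⌊616/2⌋ × 435 = 308 × 435 mm
N3: ⌊435/2⌋ × 308 = 217 × 308 mm
N4: ⌊308/2⌋ × 217 = 154 × 217 mm
N5: ⌊217/2⌋ × 154 = 108 × 154 mm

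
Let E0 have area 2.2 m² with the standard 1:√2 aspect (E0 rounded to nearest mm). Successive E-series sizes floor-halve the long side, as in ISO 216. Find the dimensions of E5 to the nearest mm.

220 × 311 mm

Let E0's short side be w mm. w · w√2 = 2.2 m² = 2,200,000 mm², so w ≈ 1247.3 mm and w√2 ≈ 1763.9 mm → E0 = 1247 × 1764 mm.
E1: ⌊1764/2⌋ × 1247 = 882 × 1247 mm
E2: ⌊1247/2⌋ × 882 = 623 × 882 mm
E3: ⌊882/2⌋ × 623 = 441 × 623 mm
E4: ⌊623/2⌋ × 441 = 311 × 441 mm
E5: ⌊441/2⌋ × 311 = 220 × 311 mm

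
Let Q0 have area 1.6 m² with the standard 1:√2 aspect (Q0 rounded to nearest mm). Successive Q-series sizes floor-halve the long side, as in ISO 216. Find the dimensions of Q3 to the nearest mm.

Let Q0's short side be w mm. w · w√2 = 1.6 m² = 1,600,000 mm², so w ≈ 1063.7 mm and w√2 ≈ 1504.2 mm → Q0 = 1064 × 1504 mm.
Q1: ⌊1504/2⌋ × 1064 = 752 × 1064 mm
Q2: ⌊1064/2⌋ × 752 = 532 × 752 mm
Q3: ⌊752/2⌋ × 532 = 376 × 532 mm

376 × 532 mm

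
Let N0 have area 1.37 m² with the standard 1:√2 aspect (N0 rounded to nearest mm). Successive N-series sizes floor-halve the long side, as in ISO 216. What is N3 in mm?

Let N0's short side be w mm. w · w√2 = 1.37 m² = 1,370,000 mm², so w ≈ 984.2 mm and w√2 ≈ 1391.9 mm → N0 = 984 × 1392 mm.
N1: ⌊1392/2⌋ × 984 = 696 × 984 mm
N2: ⌊984/2⌋ × 696 = 492 × 696 mm
N3: ⌊696/2⌋ × 492 = 348 × 492 mm

348 × 492 mm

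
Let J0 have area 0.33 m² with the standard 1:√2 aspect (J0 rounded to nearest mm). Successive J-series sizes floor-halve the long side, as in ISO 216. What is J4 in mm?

120 × 170 mm

Let J0's short side be w mm. w · w√2 = 0.33 m² = 330,000 mm², so w ≈ 483.1 mm and w√2 ≈ 683.1 mm → J0 = 483 × 683 mm.
J1: ⌊683/2⌋ × 483 = 341 × 483 mm
J2: ⌊483/2⌋ × 341 = 241 × 341 mm
J3: ⌊341/2⌋ × 241 = 170 × 241 mm
J4: ⌊241/2⌋ × 170 = 120 × 170 mm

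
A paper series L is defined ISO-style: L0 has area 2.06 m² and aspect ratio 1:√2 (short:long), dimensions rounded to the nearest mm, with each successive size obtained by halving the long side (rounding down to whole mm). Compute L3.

426 × 603 mm

Let L0's short side be w mm. w · w√2 = 2.06 m² = 2,060,000 mm², so w ≈ 1206.9 mm and w√2 ≈ 1706.8 mm → L0 = 1207 × 1707 mm.
L1: ⌊1707/2⌋ × 1207 = 853 × 1207 mm
L2: ⌊1207/2⌋ × 853 = 603 × 853 mm
L3: ⌊853/2⌋ × 603 = 426 × 603 mm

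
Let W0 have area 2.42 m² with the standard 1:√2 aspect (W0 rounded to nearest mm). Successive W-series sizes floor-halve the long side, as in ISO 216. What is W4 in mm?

Let W0's short side be w mm. w · w√2 = 2.42 m² = 2,420,000 mm², so w ≈ 1308.1 mm and w√2 ≈ 1850.0 mm → W0 = 1308 × 1850 mm.
W1: ⌊1850/2⌋ × 1308 = 925 × 1308 mm
W2: ⌊1308/2⌋ × 925 = 654 × 925 mm
W3: ⌊925/2⌋ × 654 = 462 × 654 mm
W4: ⌊654/2⌋ × 462 = 327 × 462 mm

327 × 462 mm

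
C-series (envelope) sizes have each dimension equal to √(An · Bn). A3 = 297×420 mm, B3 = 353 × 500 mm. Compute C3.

Short side: √(297 · 353) = √104841 ≈ 323.8 → 324 mm
Long side: √(420 · 500) = √210000 ≈ 458.3 → 458 mm

324 × 458 mm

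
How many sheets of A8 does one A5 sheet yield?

8

A5 = 148 × 210 mm; A8 = 52 × 74 mm.
Each halving step doubles the count; 3 steps from A5 to A8.
2^3 = 8.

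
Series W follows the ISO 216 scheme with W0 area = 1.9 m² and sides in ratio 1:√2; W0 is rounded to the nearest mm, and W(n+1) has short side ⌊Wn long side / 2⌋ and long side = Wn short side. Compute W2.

Let W0's short side be w mm. w · w√2 = 1.9 m² = 1,900,000 mm², so w ≈ 1159.1 mm and w√2 ≈ 1639.2 mm → W0 = 1159 × 1639 mm.
W1: ⌊1639/2⌋ × 1159 = 819 × 1159 mm
W2: ⌊1159/2⌋ × 819 = 579 × 819 mm

579 × 819 mm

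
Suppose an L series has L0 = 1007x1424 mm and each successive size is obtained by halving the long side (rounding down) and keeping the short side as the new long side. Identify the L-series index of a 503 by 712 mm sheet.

L2

L0: 1007 × 1424 mm
L1: 712 × 1007 mm
L2: 503 × 712 mm
L3: 356 × 503 mm
→ matches L2.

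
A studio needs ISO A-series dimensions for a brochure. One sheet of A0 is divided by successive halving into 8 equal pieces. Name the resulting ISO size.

A3

8 = 2^3, so 3 halving steps.
A0 → A1 → … → A3 after 3 steps.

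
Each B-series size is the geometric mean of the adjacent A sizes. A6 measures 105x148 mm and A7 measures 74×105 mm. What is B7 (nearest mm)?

88 × 125 mm

Short side: √(105 · 74) = √7770 ≈ 88.1 → 88 mm
Long side: √(148 · 105) = √15540 ≈ 124.7 → 125 mm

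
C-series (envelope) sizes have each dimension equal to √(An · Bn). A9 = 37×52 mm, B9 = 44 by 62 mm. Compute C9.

Short side: √(37 · 44) = √1628 ≈ 40.3 → 40 mm
Long side: √(52 · 62) = √3224 ≈ 56.8 → 57 mm

40 × 57 mm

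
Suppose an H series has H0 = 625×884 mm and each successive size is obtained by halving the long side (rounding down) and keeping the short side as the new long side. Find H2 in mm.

H1: ⌊884/2⌋ × 625 = 442 × 625 mm
H2: ⌊625/2⌋ × 442 = 312 × 442 mm

312 × 442 mm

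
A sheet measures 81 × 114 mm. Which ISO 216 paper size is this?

C7 (81 × 114 mm)

Aspect ratio 114/81 ≈ 1.407 — close to the ISO √2 ≈ 1.414.
In the C-series (envelope sizes, between A and B): C7 = 81 × 114 mm.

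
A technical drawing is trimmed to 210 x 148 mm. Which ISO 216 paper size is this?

Aspect ratio 210/148 ≈ 1.419 — close to the ISO √2 ≈ 1.414.
In the A-series (A0 area = 1 m²): A5 = 148 × 210 mm.

A5 (148 × 210 mm)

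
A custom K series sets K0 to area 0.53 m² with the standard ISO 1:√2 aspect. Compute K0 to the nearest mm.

Let the short side be w mm. Then w · w√2 = 0.53 m² = 530,000 mm².
w² = 530,000/√2, so w ≈ 612.2 mm; long side = w√2 ≈ 865.8 mm.

612 × 866 mm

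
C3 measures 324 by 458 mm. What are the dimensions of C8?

57 × 81 mm

C4: ⌊458/2⌋ × 324 = 229 × 324 mm
C5: ⌊324/2⌋ × 229 = 162 × 229 mm
C6: ⌊229/2⌋ × 162 = 114 × 162 mm
C7: ⌊162/2⌋ × 114 = 81 × 114 mm
C8: ⌊114/2⌋ × 81 = 57 × 81 mm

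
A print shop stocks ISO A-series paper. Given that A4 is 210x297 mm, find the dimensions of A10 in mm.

26 × 37 mm

A5: ⌊297/2⌋ × 210 = 148 × 210 mm
A6: ⌊210/2⌋ × 148 = 105 × 148 mm
A7: ⌊148/2⌋ × 105 = 74 × 105 mm
A8: ⌊105/2⌋ × 74 = 52 × 74 mm
A9: ⌊74/2⌋ × 52 = 37 × 52 mm
A10: ⌊52/2⌋ × 37 = 26 × 37 mm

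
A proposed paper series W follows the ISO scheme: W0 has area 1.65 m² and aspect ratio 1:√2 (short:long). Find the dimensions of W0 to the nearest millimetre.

Let the short side be w mm. Then w · w√2 = 1.65 m² = 1,650,000 mm².
w² = 1,650,000/√2, so w ≈ 1080.2 mm; long side = w√2 ≈ 1527.6 mm.

1080 × 1528 mm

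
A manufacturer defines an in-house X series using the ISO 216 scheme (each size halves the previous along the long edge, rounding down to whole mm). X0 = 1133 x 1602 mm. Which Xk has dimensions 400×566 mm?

X0: 1133 × 1602 mm
X1: 801 × 1133 mm
X2: 566 × 801 mm
X3: 400 × 566 mm
X4: 283 × 400 mm
→ matches X3.

X3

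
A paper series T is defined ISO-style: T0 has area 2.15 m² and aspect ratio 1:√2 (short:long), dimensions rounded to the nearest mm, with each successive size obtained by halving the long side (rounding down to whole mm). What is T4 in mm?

308 × 436 mm

Let T0's short side be w mm. w · w√2 = 2.15 m² = 2,150,000 mm², so w ≈ 1233.0 mm and w√2 ≈ 1743.7 mm → T0 = 1233 × 1744 mm.
T1: ⌊1744/2⌋ × 1233 = 872 × 1233 mm
T2: ⌊1233/2⌋ × 872 = 616 × 872 mm
T3: ⌊872/2⌋ × 616 = 436 × 616 mm
T4: ⌊616/2⌋ × 436 = 308 × 436 mm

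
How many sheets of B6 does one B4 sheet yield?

4

Each ISO step halves the sheet: 1 × B4 → 2 × B5 → 4 × B6
From B4 to B6 is 2 halving steps: 2^2 = 4.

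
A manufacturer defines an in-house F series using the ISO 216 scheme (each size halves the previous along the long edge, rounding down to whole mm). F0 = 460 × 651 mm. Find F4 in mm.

115 × 162 mm

F1: ⌊651/2⌋ × 460 = 325 × 460 mm
F2: ⌊460/2⌋ × 325 = 230 × 325 mm
F3: ⌊325/2⌋ × 230 = 162 × 230 mm
F4: ⌊230/2⌋ × 162 = 115 × 162 mm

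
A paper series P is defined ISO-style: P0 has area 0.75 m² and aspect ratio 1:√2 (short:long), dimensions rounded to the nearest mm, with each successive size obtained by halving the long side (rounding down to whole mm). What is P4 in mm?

182 × 257 mm

Let P0's short side be w mm. w · w√2 = 0.75 m² = 750,000 mm², so w ≈ 728.2 mm and w√2 ≈ 1029.9 mm → P0 = 728 × 1030 mm.
P1: ⌊1030/2⌋ × 728 = 515 × 728 mm
P2: ⌊728/2⌋ × 515 = 364 × 515 mm
P3: ⌊515/2⌋ × 364 = 257 × 364 mm
P4: ⌊364/2⌋ × 257 = 182 × 257 mm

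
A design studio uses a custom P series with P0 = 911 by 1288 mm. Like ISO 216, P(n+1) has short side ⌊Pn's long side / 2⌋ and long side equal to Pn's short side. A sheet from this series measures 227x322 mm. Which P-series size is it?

P4

P0: 911 × 1288 mm
P1: 644 × 911 mm
P2: 455 × 644 mm
P3: 322 × 455 mm
P4: 227 × 322 mm
P5: 161 × 227 mm
→ matches P4.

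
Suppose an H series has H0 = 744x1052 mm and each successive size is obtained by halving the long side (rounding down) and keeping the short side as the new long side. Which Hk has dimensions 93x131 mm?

H0: 744 × 1052 mm
H1: 526 × 744 mm
H2: 372 × 526 mm
H3: 263 × 372 mm
H4: 186 × 263 mm
H5: 131 × 186 mm
H6: 93 × 131 mm
H7: 65 × 93 mm
→ matches H6.

H6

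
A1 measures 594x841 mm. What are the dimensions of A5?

A2: ⌊841/2⌋ × 594 = 420 × 594 mm
A3: ⌊594/2⌋ × 420 = 297 × 420 mm
A4: ⌊420/2⌋ × 297 = 210 × 297 mm
A5: ⌊297/2⌋ × 210 = 148 × 210 mm

148 × 210 mm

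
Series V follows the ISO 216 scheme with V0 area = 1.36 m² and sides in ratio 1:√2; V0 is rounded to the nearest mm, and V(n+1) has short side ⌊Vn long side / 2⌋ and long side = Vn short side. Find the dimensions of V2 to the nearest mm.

Let V0's short side be w mm. w · w√2 = 1.36 m² = 1,360,000 mm², so w ≈ 980.6 mm and w√2 ≈ 1386.8 mm → V0 = 981 × 1387 mm.
V1: ⌊1387/2⌋ × 981 = 693 × 981 mm
V2: ⌊981/2⌋ × 693 = 490 × 693 mm

490 × 693 mm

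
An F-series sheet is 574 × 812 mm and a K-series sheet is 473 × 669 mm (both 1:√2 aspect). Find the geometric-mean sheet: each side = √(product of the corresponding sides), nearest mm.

521 × 737 mm

Short side: √(574 · 473) = √271502 ≈ 521.1 → 521 mm
Long side: √(812 · 669) = √543228 ≈ 737.0 → 737 mm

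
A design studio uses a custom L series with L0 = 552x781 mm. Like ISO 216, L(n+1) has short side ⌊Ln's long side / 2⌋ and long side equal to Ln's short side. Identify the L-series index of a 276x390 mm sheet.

L2

L0: 552 × 781 mm
L1: 390 × 552 mm
L2: 276 × 390 mm
L3: 195 × 276 mm
→ matches L2.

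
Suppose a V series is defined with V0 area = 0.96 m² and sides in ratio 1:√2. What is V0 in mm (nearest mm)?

824 × 1165 mm

Let the short side be w mm. Then w · w√2 = 0.96 m² = 960,000 mm².
w² = 960,000/√2, so w ≈ 823.9 mm; long side = w√2 ≈ 1165.2 mm.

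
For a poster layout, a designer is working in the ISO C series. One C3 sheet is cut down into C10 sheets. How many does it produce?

C3 = 324 × 458 mm; C10 = 28 × 40 mm.
Each halving step doubles the count; 7 steps from C3 to C10.
2^7 = 128.

128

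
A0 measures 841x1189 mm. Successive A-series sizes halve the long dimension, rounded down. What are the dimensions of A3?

A1: ⌊1189/2⌋ × 841 = 594 × 841 mm
A2: ⌊841/2⌋ × 594 = 420 × 594 mm
A3: ⌊594/2⌋ × 420 = 297 × 420 mm

297 × 420 mm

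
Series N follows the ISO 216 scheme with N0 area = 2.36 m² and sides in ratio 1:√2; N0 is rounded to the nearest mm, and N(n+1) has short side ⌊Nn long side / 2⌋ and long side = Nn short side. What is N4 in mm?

Let N0's short side be w mm. w · w√2 = 2.36 m² = 2,360,000 mm², so w ≈ 1291.8 mm and w√2 ≈ 1826.9 mm → N0 = 1292 × 1827 mm.
N1: ⌊1827/2⌋ × 1292 = 913 × 1292 mm
N2: ⌊1292/2⌋ × 913 = 646 × 913 mm
N3: ⌊913/2⌋ × 646 = 456 × 646 mm
N4: ⌊646/2⌋ × 456 = 323 × 456 mm

323 × 456 mm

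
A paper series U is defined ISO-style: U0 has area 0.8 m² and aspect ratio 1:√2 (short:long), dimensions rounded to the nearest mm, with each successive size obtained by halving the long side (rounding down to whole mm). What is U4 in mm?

188 × 266 mm

Let U0's short side be w mm. w · w√2 = 0.8 m² = 800,000 mm², so w ≈ 752.1 mm and w√2 ≈ 1063.7 mm → U0 = 752 × 1064 mm.
U1: ⌊1064/2⌋ × 752 = 532 × 752 mm
U2: ⌊752/2⌋ × 532 = 376 × 532 mm
U3: ⌊532/2⌋ × 376 = 266 × 376 mm
U4: ⌊376/2⌋ × 266 = 188 × 266 mm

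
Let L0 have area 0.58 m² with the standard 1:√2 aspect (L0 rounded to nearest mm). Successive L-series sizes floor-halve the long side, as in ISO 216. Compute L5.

113 × 160 mm

Let L0's short side be w mm. w · w√2 = 0.58 m² = 580,000 mm², so w ≈ 640.4 mm and w√2 ≈ 905.7 mm → L0 = 640 × 906 mm.
L1: ⌊906/2⌋ × 640 = 453 × 640 mm
L2: ⌊640/2⌋ × 453 = 320 × 453 mm
L3: ⌊453/2⌋ × 320 = 226 × 320 mm
L4: ⌊320/2⌋ × 226 = 160 × 226 mm
L5: ⌊226/2⌋ × 160 = 113 × 160 mm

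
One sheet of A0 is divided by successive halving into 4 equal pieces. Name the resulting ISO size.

4 = 2^2, so 2 halving steps.
A0 → A1 → … → A2 after 2 steps.

A2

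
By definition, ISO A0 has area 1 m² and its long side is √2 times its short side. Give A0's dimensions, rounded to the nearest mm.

Let the short side be w mm. Then the long side is w√2 and w · w√2 = 10⁶ mm².
w² = 10⁶/√2, so w = 1000 / 2^(1/4) ≈ 840.9 mm; long side = 1000 · 2^(1/4) ≈ 1189.2 mm.

841 × 1189 mm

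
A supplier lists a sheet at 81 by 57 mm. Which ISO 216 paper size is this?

Aspect ratio 81/57 ≈ 1.421 — close to the ISO √2 ≈ 1.414.
In the C-series (envelope sizes, between A and B): C8 = 57 × 81 mm.

C8 (57 × 81 mm)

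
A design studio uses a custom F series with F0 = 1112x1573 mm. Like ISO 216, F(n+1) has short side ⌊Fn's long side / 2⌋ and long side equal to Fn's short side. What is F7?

98 × 139 mm

F1 = 786 × 1112 mm (from F0 by 1 halving).
F2: ⌊1112/2⌋ × 786 = 556 × 786 mm
F3: ⌊786/2⌋ × 556 = 393 × 556 mm
F4: ⌊556/2⌋ × 393 = 278 × 393 mm
F5: ⌊393/2⌋ × 278 = 196 × 278 mm
F6: ⌊278/2⌋ × 196 = 139 × 196 mm
F7: ⌊196/2⌋ × 139 = 98 × 139 mm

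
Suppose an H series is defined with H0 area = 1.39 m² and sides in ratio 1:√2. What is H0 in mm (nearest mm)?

991 × 1402 mm

Let the short side be w mm. Then w · w√2 = 1.39 m² = 1,390,000 mm².
w² = 1,390,000/√2, so w ≈ 991.4 mm; long side = w√2 ≈ 1402.1 mm.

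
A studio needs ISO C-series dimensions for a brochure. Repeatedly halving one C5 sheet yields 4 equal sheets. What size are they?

C7

4 = 2^2, so 2 halving steps.
C5 → C6 → … → C7 after 2 steps.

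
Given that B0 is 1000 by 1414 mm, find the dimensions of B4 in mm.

B1: ⌊1414/2⌋ × 1000 = 707 × 1000 mm
B2: ⌊1000/2⌋ × 707 = 500 × 707 mm
B3: ⌊707/2⌋ × 500 = 353 × 500 mm
B4: ⌊500/2⌋ × 353 = 250 × 353 mm

250 × 353 mm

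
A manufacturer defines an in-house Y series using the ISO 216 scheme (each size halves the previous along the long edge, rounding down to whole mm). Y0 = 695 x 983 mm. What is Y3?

245 × 347 mm

Y1: ⌊983/2⌋ × 695 = 491 × 695 mm
Y2: ⌊695/2⌋ × 491 = 347 × 491 mm
Y3: ⌊491/2⌋ × 347 = 245 × 347 mm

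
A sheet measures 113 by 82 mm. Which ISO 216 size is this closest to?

Aspect ratio 113/82 ≈ 1.378 (ISO target is √2 ≈ 1.414).
In the C-series (envelope sizes, between A and B): C7 = 81 × 114 mm.
Off by 2 mm total — nearest standard size.

C7 (81 × 114 mm)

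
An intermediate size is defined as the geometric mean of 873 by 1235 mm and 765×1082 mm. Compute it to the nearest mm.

817 × 1156 mm

Short side: √(873 · 765) = √667845 ≈ 817.2 → 817 mm
Long side: √(1235 · 1082) = √1336270 ≈ 1156.0 → 1156 mm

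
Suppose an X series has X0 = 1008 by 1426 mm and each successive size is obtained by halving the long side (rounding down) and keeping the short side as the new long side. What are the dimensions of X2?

504 × 713 mm

X1: ⌊1426/2⌋ × 1008 = 713 × 1008 mm
X2: ⌊1008/2⌋ × 713 = 504 × 713 mm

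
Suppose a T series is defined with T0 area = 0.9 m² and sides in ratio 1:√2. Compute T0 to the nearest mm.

Let the short side be w mm. Then w · w√2 = 0.9 m² = 900,000 mm².
w² = 900,000/√2, so w ≈ 797.7 mm; long side = w√2 ≈ 1128.2 mm.

798 × 1128 mm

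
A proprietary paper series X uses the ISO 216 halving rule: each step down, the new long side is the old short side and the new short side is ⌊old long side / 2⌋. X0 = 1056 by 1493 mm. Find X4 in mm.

264 × 373 mm

X1: ⌊1493/2⌋ × 1056 = 746 × 1056 mm
X2: ⌊1056/2⌋ × 746 = 528 × 746 mm
X3: ⌊746/2⌋ × 528 = 373 × 528 mm
X4: ⌊528/2⌋ × 373 = 264 × 373 mm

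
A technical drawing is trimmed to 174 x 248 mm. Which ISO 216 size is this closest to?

Aspect ratio 248/174 ≈ 1.425 — close to the ISO √2 ≈ 1.414.
In the B-series (B0 = 1000 × 1414 mm): B5 = 176 × 250 mm.
Off by 4 mm total — nearest standard size.

B5 (176 × 250 mm)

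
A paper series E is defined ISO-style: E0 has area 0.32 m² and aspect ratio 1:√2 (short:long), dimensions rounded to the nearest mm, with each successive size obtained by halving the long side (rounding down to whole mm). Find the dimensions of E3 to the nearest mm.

Let E0's short side be w mm. w · w√2 = 0.32 m² = 320,000 mm², so w ≈ 475.7 mm and w√2 ≈ 672.7 mm → E0 = 476 × 673 mm.
E1: ⌊673/2⌋ × 476 = 336 × 476 mm
E2: ⌊476/2⌋ × 336 = 238 × 336 mm
E3: ⌊336/2⌋ × 238 = 168 × 238 mm

168 × 238 mm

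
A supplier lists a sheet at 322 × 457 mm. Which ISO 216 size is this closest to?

Aspect ratio 457/322 ≈ 1.419 — close to the ISO √2 ≈ 1.414.
In the C-series (envelope sizes, between A and B): C3 = 324 × 458 mm.
Off by 3 mm total — nearest standard size.

C3 (324 × 458 mm)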